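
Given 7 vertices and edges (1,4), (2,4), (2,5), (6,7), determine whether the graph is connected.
No, it has 3 components: {1, 2, 4, 5}, {3}, {6, 7}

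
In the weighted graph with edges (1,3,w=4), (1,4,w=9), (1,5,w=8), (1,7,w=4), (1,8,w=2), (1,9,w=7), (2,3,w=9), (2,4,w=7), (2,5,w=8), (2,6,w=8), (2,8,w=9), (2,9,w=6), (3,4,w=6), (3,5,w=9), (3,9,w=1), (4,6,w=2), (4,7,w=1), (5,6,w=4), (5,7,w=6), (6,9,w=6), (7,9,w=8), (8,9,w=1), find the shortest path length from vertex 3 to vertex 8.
2 (path: 3 -> 9 -> 8; weights 1 + 1 = 2)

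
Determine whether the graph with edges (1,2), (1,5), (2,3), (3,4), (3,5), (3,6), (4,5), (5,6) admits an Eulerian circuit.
Yes (the graph is connected and all 6 vertices have even degree)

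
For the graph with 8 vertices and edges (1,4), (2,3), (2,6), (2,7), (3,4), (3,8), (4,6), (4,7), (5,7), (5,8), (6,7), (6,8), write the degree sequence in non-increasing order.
[4, 4, 4, 3, 3, 3, 2, 1] (degrees: deg(1)=1, deg(2)=3, deg(3)=3, deg(4)=4, deg(5)=2, deg(6)=4, deg(7)=4, deg(8)=3)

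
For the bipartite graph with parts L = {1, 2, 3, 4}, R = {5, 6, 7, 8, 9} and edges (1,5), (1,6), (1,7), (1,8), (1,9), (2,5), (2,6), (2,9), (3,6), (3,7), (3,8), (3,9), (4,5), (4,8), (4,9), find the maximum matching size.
4 (matching: (1,9), (2,6), (3,7), (4,8); upper bound min(|L|,|R|) = min(4,5) = 4)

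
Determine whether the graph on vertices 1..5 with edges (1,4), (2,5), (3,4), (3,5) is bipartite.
Yes. Partition: {1, 2, 3}, {4, 5}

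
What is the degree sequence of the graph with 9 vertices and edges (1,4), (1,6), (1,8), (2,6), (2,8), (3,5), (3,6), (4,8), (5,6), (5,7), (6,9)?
[5, 3, 3, 3, 2, 2, 2, 1, 1] (degrees: deg(1)=3, deg(2)=2, deg(3)=2, deg(4)=2, deg(5)=3, deg(6)=5, deg(7)=1, deg(8)=3, deg(9)=1)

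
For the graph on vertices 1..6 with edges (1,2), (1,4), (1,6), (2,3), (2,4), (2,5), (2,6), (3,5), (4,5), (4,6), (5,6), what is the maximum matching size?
3 (matching: (1,6), (2,4), (3,5); upper bound floor(n/2) = floor(6/2) = 3)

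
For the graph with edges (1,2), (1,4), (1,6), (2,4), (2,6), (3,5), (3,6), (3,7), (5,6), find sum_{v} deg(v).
18 (handshake: sum of degrees = 2|E| = 2 x 9 = 18)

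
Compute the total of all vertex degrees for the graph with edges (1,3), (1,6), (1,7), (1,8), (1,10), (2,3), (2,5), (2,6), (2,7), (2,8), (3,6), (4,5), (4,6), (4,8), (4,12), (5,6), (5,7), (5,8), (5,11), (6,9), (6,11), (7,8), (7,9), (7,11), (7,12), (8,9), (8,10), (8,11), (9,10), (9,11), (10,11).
62 (handshake: sum of degrees = 2|E| = 2 x 31 = 62)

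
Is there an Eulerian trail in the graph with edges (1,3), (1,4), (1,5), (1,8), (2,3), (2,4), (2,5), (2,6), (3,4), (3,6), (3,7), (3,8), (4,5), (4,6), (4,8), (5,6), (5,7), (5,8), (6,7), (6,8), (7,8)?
Yes — and in fact it has an Eulerian circuit (the graph is connected and all 8 vertices have even degree)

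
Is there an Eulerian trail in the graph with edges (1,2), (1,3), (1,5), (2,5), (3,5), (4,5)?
Yes (the graph is connected and exactly 2 vertices have odd degree: {1, 4}; any Eulerian path must start and end at those)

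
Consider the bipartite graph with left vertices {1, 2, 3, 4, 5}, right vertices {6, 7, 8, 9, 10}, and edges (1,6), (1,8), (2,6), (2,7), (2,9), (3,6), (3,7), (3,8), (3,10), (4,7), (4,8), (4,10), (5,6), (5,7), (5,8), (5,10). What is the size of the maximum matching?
5 (matching: (1,8), (2,9), (3,10), (4,7), (5,6); upper bound min(|L|,|R|) = min(5,5) = 5)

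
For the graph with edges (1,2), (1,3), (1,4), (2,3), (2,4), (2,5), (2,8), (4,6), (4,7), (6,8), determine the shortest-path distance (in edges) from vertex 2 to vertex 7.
2 (path: 2 -> 4 -> 7, 2 edges)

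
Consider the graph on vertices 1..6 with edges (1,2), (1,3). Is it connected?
No, it has 4 components: {1, 2, 3}, {4}, {5}, {6}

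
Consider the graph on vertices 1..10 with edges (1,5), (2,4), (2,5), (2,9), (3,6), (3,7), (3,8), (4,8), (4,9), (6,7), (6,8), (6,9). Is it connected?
No, it has 2 components: {1, 2, 3, 4, 5, 6, 7, 8, 9}, {10}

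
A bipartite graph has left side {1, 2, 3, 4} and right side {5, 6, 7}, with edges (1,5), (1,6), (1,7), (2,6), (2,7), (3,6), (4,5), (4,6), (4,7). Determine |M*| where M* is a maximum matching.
3 (matching: (1,7), (2,6), (4,5); upper bound min(|L|,|R|) = min(4,3) = 3)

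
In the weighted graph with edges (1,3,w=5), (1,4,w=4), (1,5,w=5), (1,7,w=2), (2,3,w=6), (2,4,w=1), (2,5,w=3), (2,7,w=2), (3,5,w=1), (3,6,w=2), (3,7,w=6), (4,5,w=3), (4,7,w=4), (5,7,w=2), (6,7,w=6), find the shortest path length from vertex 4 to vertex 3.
4 (path: 4 -> 5 -> 3; weights 3 + 1 = 4)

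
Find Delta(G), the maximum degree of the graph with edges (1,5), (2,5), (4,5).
3 (attained at vertex 5)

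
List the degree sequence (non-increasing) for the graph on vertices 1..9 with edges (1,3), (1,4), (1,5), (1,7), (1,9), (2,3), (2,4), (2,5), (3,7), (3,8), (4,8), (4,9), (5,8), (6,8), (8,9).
[5, 5, 4, 4, 3, 3, 3, 2, 1] (degrees: deg(1)=5, deg(2)=3, deg(3)=4, deg(4)=4, deg(5)=3, deg(6)=1, deg(7)=2, deg(8)=5, deg(9)=3)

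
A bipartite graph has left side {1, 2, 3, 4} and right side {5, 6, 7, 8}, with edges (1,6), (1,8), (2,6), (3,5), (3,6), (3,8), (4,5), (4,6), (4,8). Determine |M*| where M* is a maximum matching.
3 (matching: (1,8), (2,6), (3,5); upper bound min(|L|,|R|) = min(4,4) = 4)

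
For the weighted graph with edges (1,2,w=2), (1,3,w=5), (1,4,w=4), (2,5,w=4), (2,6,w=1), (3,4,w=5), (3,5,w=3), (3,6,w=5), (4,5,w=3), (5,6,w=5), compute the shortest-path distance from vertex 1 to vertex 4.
4 (path: 1 -> 4; weights 4 = 4)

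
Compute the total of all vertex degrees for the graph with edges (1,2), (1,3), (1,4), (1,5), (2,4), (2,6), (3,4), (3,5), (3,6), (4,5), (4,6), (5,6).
24 (handshake: sum of degrees = 2|E| = 2 x 12 = 24)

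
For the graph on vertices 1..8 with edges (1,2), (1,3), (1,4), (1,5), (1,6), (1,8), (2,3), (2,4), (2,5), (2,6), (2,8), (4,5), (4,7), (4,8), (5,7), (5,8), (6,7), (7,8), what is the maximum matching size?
4 (matching: (1,6), (2,3), (4,8), (5,7); upper bound floor(n/2) = floor(8/2) = 4)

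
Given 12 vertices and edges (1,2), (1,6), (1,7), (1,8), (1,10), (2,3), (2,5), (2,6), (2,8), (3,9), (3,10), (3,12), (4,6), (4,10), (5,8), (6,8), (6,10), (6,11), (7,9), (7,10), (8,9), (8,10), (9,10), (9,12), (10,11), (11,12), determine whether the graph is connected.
Yes (BFS from 1 visits [1, 2, 6, 7, 8, 10, 3, 5, 4, 11, 9, 12] — all 12 vertices reached)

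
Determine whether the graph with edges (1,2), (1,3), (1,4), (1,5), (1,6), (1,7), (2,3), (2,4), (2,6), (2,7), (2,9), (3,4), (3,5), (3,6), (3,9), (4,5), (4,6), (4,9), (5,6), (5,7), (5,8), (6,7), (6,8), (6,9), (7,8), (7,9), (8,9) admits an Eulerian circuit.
Yes (the graph is connected and all 9 vertices have even degree)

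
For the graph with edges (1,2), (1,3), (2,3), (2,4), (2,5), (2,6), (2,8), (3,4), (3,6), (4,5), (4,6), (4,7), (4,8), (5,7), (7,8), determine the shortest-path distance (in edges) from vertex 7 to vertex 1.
3 (path: 7 -> 4 -> 3 -> 1, 3 edges)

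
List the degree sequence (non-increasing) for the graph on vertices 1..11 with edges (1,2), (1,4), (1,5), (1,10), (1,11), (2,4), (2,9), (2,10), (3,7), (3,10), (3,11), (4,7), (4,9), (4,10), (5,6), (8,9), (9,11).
[5, 5, 4, 4, 4, 3, 3, 2, 2, 1, 1] (degrees: deg(1)=5, deg(2)=4, deg(3)=3, deg(4)=5, deg(5)=2, deg(6)=1, deg(7)=2, deg(8)=1, deg(9)=4, deg(10)=4, deg(11)=3)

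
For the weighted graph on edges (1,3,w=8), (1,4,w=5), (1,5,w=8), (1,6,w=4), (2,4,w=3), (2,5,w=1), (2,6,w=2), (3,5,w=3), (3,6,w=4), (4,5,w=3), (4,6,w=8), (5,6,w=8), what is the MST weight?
13 (MST edges: (1,6,w=4), (2,4,w=3), (2,5,w=1), (2,6,w=2), (3,5,w=3); sum of weights 4 + 3 + 1 + 2 + 3 = 13)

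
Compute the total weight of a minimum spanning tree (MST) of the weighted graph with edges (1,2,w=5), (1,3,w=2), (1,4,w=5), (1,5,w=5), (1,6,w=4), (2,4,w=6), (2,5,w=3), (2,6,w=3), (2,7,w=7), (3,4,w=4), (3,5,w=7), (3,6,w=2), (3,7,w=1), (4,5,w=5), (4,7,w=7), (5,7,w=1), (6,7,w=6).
13 (MST edges: (1,3,w=2), (2,6,w=3), (3,4,w=4), (3,6,w=2), (3,7,w=1), (5,7,w=1); sum of weights 2 + 3 + 4 + 2 + 1 + 1 = 13)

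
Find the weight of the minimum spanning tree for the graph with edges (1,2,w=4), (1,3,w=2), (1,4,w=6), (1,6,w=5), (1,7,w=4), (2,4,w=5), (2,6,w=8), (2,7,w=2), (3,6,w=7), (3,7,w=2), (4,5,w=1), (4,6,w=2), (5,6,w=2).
14 (MST edges: (1,3,w=2), (1,6,w=5), (2,7,w=2), (3,7,w=2), (4,5,w=1), (4,6,w=2); sum of weights 2 + 5 + 2 + 2 + 1 + 2 = 14)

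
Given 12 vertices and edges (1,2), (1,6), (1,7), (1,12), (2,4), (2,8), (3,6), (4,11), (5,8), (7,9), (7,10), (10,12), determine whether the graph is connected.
Yes (BFS from 1 visits [1, 2, 6, 7, 12, 4, 8, 3, 9, 10, 11, 5] — all 12 vertices reached)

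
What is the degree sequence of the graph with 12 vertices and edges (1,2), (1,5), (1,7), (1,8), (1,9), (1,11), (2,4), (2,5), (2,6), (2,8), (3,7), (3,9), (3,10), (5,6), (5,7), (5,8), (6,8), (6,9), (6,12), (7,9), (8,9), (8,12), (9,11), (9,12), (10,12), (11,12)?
[7, 6, 6, 5, 5, 5, 5, 4, 3, 3, 2, 1] (degrees: deg(1)=6, deg(2)=5, deg(3)=3, deg(4)=1, deg(5)=5, deg(6)=5, deg(7)=4, deg(8)=6, deg(9)=7, deg(10)=2, deg(11)=3, deg(12)=5)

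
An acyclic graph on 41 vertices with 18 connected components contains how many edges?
23 (Each of the 18 component trees on V_i vertices has V_i - 1 edges; summing gives V - C = 41 - 18 = 23)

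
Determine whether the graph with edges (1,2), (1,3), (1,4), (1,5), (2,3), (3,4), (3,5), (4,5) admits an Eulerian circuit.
No (2 vertices have odd degree: {4, 5}; Eulerian circuit requires 0)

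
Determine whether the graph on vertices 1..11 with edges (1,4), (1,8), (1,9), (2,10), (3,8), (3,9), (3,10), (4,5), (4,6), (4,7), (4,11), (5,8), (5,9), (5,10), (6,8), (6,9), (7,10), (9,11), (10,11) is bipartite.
Yes. Partition: {1, 2, 3, 5, 6, 7, 11}, {4, 8, 9, 10}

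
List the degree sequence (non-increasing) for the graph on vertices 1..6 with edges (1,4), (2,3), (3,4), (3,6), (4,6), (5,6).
[3, 3, 3, 1, 1, 1] (degrees: deg(1)=1, deg(2)=1, deg(3)=3, deg(4)=3, deg(5)=1, deg(6)=3)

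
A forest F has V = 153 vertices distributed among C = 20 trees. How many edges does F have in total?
133 (Each of the 20 component trees on V_i vertices has V_i - 1 edges; summing gives V - C = 153 - 20 = 133)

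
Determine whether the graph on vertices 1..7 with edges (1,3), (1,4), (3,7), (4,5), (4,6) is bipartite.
Yes. Partition: {1, 2, 5, 6, 7}, {3, 4}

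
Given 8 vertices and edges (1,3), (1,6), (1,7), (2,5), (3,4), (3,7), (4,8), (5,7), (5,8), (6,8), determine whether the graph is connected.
Yes (BFS from 1 visits [1, 3, 6, 7, 4, 8, 5, 2] — all 8 vertices reached)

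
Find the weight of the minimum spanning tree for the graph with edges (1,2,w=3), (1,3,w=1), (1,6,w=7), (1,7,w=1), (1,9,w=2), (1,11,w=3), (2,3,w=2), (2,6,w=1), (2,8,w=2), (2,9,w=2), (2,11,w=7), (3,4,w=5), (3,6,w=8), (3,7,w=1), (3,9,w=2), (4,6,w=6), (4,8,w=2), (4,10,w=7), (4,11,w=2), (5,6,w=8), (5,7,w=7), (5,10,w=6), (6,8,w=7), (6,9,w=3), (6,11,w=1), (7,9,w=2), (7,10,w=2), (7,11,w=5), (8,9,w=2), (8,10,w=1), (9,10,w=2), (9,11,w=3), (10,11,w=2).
19 (MST edges: (1,3,w=1), (1,7,w=1), (1,9,w=2), (2,3,w=2), (2,6,w=1), (2,8,w=2), (4,8,w=2), (5,10,w=6), (6,11,w=1), (8,10,w=1); sum of weights 1 + 1 + 2 + 2 + 1 + 2 + 2 + 6 + 1 + 1 = 19)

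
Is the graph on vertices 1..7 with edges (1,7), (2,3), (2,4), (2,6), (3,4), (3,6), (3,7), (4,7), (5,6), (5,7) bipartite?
No (odd cycle of length 3: 3 -> 7 -> 4 -> 3)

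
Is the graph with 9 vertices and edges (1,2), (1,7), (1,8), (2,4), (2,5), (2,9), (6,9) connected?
No, it has 2 components: {1, 2, 4, 5, 6, 7, 8, 9}, {3}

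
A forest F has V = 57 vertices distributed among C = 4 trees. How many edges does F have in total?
53 (Each of the 4 component trees on V_i vertices has V_i - 1 edges; summing gives V - C = 57 - 4 = 53)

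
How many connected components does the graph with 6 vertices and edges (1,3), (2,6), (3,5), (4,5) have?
2 (components: {1, 3, 4, 5}, {2, 6})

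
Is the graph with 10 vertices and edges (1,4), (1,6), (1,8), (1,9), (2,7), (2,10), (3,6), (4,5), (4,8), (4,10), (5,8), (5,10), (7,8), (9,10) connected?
Yes (BFS from 1 visits [1, 4, 6, 8, 9, 5, 10, 3, 7, 2] — all 10 vertices reached)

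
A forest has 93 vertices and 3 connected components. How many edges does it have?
90 (Each of the 3 component trees on V_i vertices has V_i - 1 edges; summing gives V - C = 93 - 3 = 90)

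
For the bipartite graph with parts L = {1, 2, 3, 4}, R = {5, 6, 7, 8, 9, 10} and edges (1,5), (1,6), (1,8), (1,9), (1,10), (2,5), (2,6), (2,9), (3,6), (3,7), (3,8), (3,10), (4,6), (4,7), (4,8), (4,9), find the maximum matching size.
4 (matching: (1,10), (2,9), (3,8), (4,7); upper bound min(|L|,|R|) = min(4,6) = 4)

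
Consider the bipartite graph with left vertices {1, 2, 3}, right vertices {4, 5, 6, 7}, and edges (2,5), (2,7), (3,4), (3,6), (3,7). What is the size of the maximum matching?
2 (matching: (2,7), (3,6); upper bound min(|L|,|R|) = min(3,4) = 3)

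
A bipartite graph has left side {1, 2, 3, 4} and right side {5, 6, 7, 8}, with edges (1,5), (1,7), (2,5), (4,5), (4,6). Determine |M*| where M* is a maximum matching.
3 (matching: (1,7), (2,5), (4,6); upper bound min(|L|,|R|) = min(4,4) = 4)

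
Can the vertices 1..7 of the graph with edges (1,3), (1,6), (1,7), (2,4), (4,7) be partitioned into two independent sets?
Yes. Partition: {1, 4, 5}, {2, 3, 6, 7}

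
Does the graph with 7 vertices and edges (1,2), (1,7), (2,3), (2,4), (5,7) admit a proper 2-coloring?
Yes. Partition: {1, 3, 4, 5, 6}, {2, 7}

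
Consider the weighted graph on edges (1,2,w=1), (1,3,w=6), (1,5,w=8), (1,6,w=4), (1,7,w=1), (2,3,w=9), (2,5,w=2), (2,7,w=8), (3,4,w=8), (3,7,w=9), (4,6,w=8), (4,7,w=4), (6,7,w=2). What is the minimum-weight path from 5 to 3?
9 (path: 5 -> 2 -> 1 -> 3; weights 2 + 1 + 6 = 9)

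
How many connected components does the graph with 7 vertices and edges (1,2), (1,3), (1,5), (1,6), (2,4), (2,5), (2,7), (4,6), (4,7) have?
1 (components: {1, 2, 3, 4, 5, 6, 7})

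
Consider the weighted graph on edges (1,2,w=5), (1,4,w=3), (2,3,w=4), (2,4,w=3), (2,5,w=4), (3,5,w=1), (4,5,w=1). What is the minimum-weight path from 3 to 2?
4 (path: 3 -> 2; weights 4 = 4)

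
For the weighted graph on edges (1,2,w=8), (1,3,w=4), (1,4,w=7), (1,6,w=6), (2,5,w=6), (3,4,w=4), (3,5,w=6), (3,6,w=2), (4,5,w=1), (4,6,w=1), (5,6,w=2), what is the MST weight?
14 (MST edges: (1,3,w=4), (2,5,w=6), (3,6,w=2), (4,5,w=1), (4,6,w=1); sum of weights 4 + 6 + 2 + 1 + 1 = 14)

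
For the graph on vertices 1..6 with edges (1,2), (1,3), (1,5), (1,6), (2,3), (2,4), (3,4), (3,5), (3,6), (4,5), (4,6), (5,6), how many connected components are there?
1 (components: {1, 2, 3, 4, 5, 6})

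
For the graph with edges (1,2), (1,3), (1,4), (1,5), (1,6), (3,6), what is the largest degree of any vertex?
5 (attained at vertex 1)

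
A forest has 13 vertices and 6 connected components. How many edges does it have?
7 (Each of the 6 component trees on V_i vertices has V_i - 1 edges; summing gives V - C = 13 - 6 = 7)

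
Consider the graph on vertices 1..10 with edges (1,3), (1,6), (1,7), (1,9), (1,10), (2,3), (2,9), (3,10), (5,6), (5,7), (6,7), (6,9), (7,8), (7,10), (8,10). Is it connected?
No, it has 2 components: {1, 2, 3, 5, 6, 7, 8, 9, 10}, {4}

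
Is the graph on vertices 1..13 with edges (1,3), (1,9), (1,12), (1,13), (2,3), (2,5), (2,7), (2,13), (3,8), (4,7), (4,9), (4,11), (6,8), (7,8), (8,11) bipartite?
Yes. Partition: {1, 2, 4, 8, 10}, {3, 5, 6, 7, 9, 11, 12, 13}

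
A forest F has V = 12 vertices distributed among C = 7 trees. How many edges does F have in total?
5 (Each of the 7 component trees on V_i vertices has V_i - 1 edges; summing gives V - C = 12 - 7 = 5)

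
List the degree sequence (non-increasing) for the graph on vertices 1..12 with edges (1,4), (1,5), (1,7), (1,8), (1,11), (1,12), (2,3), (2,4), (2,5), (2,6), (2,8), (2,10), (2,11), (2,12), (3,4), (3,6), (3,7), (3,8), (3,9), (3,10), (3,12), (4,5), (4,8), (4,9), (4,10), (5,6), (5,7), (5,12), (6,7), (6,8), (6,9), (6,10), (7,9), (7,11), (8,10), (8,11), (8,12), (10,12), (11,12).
[8, 8, 8, 7, 7, 7, 6, 6, 6, 6, 5, 4] (degrees: deg(1)=6, deg(2)=8, deg(3)=8, deg(4)=7, deg(5)=6, deg(6)=7, deg(7)=6, deg(8)=8, deg(9)=4, deg(10)=6, deg(11)=5, deg(12)=7)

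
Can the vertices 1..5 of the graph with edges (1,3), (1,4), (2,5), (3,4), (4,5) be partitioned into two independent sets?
No (odd cycle of length 3: 3 -> 1 -> 4 -> 3)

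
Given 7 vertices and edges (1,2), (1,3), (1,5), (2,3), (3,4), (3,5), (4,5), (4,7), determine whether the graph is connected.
No, it has 2 components: {1, 2, 3, 4, 5, 7}, {6}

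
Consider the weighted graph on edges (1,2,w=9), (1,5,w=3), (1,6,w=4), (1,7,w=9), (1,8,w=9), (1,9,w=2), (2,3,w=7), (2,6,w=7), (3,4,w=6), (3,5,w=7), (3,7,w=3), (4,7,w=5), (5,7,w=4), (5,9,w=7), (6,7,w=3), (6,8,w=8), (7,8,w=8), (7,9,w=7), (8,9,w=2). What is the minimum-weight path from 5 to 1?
3 (path: 5 -> 1; weights 3 = 3)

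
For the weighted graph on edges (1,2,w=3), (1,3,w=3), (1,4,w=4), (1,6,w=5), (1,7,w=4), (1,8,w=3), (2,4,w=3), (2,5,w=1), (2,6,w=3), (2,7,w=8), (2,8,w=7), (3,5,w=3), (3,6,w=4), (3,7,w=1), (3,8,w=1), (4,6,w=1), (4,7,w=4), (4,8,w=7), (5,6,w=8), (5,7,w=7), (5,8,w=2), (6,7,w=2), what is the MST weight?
11 (MST edges: (1,8,w=3), (2,5,w=1), (3,7,w=1), (3,8,w=1), (4,6,w=1), (5,8,w=2), (6,7,w=2); sum of weights 3 + 1 + 1 + 1 + 1 + 2 + 2 = 11)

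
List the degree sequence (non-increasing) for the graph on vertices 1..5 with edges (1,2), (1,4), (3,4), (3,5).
[2, 2, 2, 1, 1] (degrees: deg(1)=2, deg(2)=1, deg(3)=2, deg(4)=2, deg(5)=1)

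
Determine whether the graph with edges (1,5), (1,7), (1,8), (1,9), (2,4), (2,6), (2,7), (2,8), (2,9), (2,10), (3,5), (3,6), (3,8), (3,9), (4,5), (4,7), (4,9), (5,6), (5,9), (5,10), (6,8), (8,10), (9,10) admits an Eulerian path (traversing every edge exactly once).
Yes (the graph is connected and exactly 2 vertices have odd degree: {7, 8}; any Eulerian path must start and end at those)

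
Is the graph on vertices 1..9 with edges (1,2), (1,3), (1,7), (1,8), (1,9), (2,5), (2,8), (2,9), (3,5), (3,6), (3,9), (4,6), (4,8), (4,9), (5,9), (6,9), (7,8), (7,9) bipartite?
No (odd cycle of length 3: 2 -> 1 -> 9 -> 2)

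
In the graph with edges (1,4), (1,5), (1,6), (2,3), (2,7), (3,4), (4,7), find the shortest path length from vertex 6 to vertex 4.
2 (path: 6 -> 1 -> 4, 2 edges)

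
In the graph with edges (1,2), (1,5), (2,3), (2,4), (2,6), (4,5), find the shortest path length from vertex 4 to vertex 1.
2 (path: 4 -> 5 -> 1, 2 edges)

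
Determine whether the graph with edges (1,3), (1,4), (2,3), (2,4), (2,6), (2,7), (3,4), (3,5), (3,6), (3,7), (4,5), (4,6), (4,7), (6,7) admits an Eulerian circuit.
Yes (the graph is connected and all 7 vertices have even degree)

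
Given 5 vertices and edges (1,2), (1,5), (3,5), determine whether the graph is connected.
No, it has 2 components: {1, 2, 3, 5}, {4}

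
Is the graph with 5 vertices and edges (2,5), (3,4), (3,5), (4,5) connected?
No, it has 2 components: {1}, {2, 3, 4, 5}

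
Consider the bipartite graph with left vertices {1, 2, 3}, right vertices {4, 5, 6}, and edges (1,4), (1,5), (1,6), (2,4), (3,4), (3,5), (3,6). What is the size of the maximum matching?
3 (matching: (1,6), (2,4), (3,5); upper bound min(|L|,|R|) = min(3,3) = 3)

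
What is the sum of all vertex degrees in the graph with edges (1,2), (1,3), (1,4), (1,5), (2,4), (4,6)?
12 (handshake: sum of degrees = 2|E| = 2 x 6 = 12)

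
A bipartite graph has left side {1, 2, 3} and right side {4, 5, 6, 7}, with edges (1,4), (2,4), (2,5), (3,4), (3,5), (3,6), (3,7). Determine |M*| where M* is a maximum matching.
3 (matching: (1,4), (2,5), (3,7); upper bound min(|L|,|R|) = min(3,4) = 3)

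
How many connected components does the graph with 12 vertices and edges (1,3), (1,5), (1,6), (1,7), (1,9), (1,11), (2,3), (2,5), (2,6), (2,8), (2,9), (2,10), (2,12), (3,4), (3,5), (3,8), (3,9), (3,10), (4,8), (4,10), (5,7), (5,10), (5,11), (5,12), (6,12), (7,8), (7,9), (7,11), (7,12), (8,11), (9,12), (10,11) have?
1 (components: {1, 2, 3, 4, 5, 6, 7, 8, 9, 10, 11, 12})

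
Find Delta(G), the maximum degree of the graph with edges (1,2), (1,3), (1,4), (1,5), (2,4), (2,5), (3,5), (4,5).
4 (attained at vertices 1, 5)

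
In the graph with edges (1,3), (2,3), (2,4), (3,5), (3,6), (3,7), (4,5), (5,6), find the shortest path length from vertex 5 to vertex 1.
2 (path: 5 -> 3 -> 1, 2 edges)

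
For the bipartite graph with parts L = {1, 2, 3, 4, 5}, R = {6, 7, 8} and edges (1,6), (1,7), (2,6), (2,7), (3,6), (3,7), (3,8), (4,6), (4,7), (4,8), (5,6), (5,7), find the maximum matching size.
3 (matching: (1,7), (2,6), (3,8); upper bound min(|L|,|R|) = min(5,3) = 3)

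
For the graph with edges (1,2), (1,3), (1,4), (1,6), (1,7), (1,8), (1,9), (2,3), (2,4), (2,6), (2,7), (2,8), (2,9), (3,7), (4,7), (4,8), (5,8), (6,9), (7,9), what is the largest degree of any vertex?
7 (attained at vertices 1, 2)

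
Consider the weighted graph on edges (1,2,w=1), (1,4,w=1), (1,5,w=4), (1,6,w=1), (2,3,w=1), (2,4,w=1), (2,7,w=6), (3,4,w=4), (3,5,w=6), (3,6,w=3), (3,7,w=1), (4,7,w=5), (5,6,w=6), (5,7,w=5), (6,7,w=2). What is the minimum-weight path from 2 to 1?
1 (path: 2 -> 1; weights 1 = 1)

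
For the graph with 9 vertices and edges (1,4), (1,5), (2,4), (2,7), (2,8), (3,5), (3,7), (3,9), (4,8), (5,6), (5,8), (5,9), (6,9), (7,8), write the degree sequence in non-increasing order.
[5, 4, 3, 3, 3, 3, 3, 2, 2] (degrees: deg(1)=2, deg(2)=3, deg(3)=3, deg(4)=3, deg(5)=5, deg(6)=2, deg(7)=3, deg(8)=4, deg(9)=3)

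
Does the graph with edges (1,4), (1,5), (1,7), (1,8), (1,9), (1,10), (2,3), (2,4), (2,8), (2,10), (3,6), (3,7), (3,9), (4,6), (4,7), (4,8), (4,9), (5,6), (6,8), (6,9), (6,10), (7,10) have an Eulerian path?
Yes — and in fact it has an Eulerian circuit (the graph is connected and all 10 vertices have even degree)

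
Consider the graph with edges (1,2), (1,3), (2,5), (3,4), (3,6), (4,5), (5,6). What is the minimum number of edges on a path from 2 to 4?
2 (path: 2 -> 5 -> 4, 2 edges)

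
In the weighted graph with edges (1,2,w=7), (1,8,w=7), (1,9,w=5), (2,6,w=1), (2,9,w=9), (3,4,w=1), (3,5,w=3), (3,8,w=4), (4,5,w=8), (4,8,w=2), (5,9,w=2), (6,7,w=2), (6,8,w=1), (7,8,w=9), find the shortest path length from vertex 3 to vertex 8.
3 (path: 3 -> 4 -> 8; weights 1 + 2 = 3)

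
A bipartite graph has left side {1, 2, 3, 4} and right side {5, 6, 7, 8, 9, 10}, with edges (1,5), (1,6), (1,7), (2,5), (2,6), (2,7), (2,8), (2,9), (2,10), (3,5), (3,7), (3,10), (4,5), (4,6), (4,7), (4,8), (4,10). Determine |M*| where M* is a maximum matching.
4 (matching: (1,7), (2,9), (3,10), (4,8); upper bound min(|L|,|R|) = min(4,6) = 4)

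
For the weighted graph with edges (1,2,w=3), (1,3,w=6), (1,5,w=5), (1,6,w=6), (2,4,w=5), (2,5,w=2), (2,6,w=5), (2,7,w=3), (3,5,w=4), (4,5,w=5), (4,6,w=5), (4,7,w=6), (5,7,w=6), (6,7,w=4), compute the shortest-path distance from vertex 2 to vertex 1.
3 (path: 2 -> 1; weights 3 = 3)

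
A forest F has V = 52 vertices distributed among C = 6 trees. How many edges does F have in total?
46 (Each of the 6 component trees on V_i vertices has V_i - 1 edges; summing gives V - C = 52 - 6 = 46)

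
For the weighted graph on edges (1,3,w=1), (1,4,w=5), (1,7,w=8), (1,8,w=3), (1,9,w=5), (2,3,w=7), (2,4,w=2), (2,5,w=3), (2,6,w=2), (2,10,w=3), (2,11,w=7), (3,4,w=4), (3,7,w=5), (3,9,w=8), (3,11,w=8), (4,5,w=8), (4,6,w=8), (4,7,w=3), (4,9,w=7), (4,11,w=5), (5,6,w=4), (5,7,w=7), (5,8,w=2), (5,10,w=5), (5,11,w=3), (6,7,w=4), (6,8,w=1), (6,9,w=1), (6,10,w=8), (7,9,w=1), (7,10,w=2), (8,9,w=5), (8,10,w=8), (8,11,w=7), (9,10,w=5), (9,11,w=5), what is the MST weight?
18 (MST edges: (1,3,w=1), (1,8,w=3), (2,4,w=2), (2,6,w=2), (5,8,w=2), (5,11,w=3), (6,8,w=1), (6,9,w=1), (7,9,w=1), (7,10,w=2); sum of weights 1 + 3 + 2 + 2 + 2 + 3 + 1 + 1 + 1 + 2 = 18)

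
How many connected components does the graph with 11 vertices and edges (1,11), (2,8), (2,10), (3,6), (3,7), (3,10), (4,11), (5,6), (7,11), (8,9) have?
1 (components: {1, 2, 3, 4, 5, 6, 7, 8, 9, 10, 11})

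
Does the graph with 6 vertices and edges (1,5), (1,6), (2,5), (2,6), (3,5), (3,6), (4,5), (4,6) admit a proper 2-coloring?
Yes. Partition: {1, 2, 3, 4}, {5, 6}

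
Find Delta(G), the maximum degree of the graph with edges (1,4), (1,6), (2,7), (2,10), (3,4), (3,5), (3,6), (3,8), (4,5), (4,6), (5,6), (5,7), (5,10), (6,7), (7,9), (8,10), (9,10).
5 (attained at vertices 5, 6)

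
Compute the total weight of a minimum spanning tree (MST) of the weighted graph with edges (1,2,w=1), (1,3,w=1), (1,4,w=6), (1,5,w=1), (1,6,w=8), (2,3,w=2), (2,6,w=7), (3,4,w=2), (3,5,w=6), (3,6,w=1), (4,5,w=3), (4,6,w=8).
6 (MST edges: (1,2,w=1), (1,3,w=1), (1,5,w=1), (3,4,w=2), (3,6,w=1); sum of weights 1 + 1 + 1 + 2 + 1 = 6)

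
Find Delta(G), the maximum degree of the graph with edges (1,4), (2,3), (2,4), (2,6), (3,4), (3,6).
3 (attained at vertices 2, 3, 4)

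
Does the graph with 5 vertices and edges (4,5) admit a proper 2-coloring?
Yes. Partition: {1, 2, 3, 4}, {5}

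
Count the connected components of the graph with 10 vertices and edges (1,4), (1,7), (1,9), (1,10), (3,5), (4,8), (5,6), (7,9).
3 (components: {1, 4, 7, 8, 9, 10}, {2}, {3, 5, 6})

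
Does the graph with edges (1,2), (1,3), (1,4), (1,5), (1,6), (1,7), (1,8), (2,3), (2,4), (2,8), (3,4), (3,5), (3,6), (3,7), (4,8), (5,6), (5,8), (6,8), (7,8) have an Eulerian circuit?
No (2 vertices have odd degree: {1, 7}; Eulerian circuit requires 0)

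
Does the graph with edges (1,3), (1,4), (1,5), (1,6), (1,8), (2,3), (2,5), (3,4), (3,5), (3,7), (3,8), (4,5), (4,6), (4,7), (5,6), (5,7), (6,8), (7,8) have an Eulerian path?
Yes (the graph is connected and exactly 2 vertices have odd degree: {1, 4}; any Eulerian path must start and end at those)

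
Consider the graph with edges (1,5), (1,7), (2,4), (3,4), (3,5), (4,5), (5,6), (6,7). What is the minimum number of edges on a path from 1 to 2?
3 (path: 1 -> 5 -> 4 -> 2, 3 edges)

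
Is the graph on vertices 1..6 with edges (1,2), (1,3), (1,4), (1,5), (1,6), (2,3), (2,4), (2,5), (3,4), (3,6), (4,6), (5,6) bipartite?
No (odd cycle of length 3: 3 -> 1 -> 2 -> 3)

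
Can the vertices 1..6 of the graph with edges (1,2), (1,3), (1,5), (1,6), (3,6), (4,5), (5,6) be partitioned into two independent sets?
No (odd cycle of length 3: 6 -> 1 -> 5 -> 6)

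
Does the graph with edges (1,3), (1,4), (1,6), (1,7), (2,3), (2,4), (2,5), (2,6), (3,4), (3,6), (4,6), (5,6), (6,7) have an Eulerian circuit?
Yes (the graph is connected and all 7 vertices have even degree)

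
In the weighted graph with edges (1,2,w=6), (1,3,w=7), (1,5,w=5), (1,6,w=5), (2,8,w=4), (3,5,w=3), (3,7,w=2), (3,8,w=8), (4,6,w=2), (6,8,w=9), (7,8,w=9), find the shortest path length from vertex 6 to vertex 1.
5 (path: 6 -> 1; weights 5 = 5)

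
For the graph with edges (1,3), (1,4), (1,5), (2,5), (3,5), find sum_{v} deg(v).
10 (handshake: sum of degrees = 2|E| = 2 x 5 = 10)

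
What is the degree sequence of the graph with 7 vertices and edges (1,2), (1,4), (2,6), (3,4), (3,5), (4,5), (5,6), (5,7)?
[4, 3, 2, 2, 2, 2, 1] (degrees: deg(1)=2, deg(2)=2, deg(3)=2, deg(4)=3, deg(5)=4, deg(6)=2, deg(7)=1)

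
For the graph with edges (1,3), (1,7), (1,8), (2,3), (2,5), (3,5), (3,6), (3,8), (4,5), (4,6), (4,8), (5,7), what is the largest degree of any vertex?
5 (attained at vertex 3)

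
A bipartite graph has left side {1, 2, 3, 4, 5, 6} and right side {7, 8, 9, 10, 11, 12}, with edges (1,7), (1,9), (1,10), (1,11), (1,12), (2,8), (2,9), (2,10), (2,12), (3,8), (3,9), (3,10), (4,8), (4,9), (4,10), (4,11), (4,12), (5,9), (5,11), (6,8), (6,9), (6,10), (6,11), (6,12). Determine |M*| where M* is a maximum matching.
6 (matching: (1,7), (2,10), (3,8), (4,11), (5,9), (6,12); upper bound min(|L|,|R|) = min(6,6) = 6)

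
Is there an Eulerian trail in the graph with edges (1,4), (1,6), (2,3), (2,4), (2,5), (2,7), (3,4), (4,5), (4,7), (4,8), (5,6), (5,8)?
Yes — and in fact it has an Eulerian circuit (the graph is connected and all 8 vertices have even degree)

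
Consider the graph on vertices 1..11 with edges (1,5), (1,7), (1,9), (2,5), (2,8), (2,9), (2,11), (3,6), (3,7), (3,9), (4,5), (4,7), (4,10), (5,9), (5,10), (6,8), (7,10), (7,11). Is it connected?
Yes (BFS from 1 visits [1, 5, 7, 9, 2, 4, 10, 3, 11, 8, 6] — all 11 vertices reached)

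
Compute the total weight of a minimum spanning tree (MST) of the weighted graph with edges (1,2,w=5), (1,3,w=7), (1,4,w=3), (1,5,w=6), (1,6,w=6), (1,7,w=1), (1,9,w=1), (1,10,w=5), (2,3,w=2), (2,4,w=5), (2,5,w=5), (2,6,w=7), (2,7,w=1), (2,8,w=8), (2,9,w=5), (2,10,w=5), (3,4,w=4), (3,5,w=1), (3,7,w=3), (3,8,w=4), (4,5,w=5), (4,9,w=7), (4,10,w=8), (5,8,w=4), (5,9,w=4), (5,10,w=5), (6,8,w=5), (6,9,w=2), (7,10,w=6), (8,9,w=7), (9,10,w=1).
16 (MST edges: (1,4,w=3), (1,7,w=1), (1,9,w=1), (2,3,w=2), (2,7,w=1), (3,5,w=1), (3,8,w=4), (6,9,w=2), (9,10,w=1); sum of weights 3 + 1 + 1 + 2 + 1 + 1 + 4 + 2 + 1 = 16)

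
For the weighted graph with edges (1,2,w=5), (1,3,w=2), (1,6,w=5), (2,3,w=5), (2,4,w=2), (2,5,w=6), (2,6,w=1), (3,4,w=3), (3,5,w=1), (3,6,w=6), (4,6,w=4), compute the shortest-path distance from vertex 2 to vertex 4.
2 (path: 2 -> 4; weights 2 = 2)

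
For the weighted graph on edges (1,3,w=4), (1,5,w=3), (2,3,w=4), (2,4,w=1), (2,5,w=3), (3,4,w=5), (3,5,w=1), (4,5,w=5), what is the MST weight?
8 (MST edges: (1,5,w=3), (2,4,w=1), (2,5,w=3), (3,5,w=1); sum of weights 3 + 1 + 3 + 1 = 8)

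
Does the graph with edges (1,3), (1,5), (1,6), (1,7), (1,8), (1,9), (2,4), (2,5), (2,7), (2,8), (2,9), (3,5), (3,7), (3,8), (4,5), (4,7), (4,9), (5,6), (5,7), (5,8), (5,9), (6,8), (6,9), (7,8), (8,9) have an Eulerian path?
Yes (the graph is connected and exactly 2 vertices have odd degree: {2, 8}; any Eulerian path must start and end at those)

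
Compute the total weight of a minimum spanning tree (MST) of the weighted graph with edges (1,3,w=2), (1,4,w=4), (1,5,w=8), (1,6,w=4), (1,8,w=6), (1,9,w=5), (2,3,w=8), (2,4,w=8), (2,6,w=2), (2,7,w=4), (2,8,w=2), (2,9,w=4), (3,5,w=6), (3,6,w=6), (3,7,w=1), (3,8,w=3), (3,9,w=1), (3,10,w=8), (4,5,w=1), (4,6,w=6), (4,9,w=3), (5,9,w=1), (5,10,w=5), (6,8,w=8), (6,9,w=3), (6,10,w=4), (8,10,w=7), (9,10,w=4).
17 (MST edges: (1,3,w=2), (2,6,w=2), (2,8,w=2), (3,7,w=1), (3,8,w=3), (3,9,w=1), (4,5,w=1), (5,9,w=1), (6,10,w=4); sum of weights 2 + 2 + 2 + 1 + 3 + 1 + 1 + 1 + 4 = 17)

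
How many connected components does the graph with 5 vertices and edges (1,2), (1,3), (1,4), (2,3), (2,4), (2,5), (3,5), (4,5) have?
1 (components: {1, 2, 3, 4, 5})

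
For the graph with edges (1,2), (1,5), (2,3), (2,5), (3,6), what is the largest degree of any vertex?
3 (attained at vertex 2)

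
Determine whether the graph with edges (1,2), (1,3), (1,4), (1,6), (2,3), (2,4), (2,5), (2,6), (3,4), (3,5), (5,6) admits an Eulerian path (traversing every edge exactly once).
No (4 vertices have odd degree: {2, 4, 5, 6}; Eulerian path requires 0 or 2)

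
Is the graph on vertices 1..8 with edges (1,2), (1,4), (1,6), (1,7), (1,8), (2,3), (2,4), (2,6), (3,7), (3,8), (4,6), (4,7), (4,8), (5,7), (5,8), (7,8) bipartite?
No (odd cycle of length 3: 7 -> 1 -> 8 -> 7)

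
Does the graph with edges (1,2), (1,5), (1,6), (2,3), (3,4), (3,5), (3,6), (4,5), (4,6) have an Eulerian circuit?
No (4 vertices have odd degree: {1, 4, 5, 6}; Eulerian circuit requires 0)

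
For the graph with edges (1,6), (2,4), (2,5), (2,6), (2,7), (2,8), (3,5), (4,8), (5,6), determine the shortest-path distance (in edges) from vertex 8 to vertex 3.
3 (path: 8 -> 2 -> 5 -> 3, 3 edges)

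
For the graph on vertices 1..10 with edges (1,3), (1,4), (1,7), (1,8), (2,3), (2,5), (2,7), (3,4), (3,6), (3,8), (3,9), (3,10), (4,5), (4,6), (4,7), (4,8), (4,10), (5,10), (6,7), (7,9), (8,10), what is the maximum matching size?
5 (matching: (1,3), (2,5), (4,6), (7,9), (8,10); upper bound floor(n/2) = floor(10/2) = 5)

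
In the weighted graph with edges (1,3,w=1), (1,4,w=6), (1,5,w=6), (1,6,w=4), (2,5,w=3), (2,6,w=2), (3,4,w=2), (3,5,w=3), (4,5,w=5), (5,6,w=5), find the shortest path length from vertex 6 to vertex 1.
4 (path: 6 -> 1; weights 4 = 4)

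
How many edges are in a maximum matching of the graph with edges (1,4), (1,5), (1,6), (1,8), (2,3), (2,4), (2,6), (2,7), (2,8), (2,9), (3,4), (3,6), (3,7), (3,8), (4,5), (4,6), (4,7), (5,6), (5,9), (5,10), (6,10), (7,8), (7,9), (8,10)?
5 (matching: (1,5), (2,6), (3,4), (7,9), (8,10); upper bound floor(n/2) = floor(10/2) = 5)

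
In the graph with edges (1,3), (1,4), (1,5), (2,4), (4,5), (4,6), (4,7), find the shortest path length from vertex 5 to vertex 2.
2 (path: 5 -> 4 -> 2, 2 edges)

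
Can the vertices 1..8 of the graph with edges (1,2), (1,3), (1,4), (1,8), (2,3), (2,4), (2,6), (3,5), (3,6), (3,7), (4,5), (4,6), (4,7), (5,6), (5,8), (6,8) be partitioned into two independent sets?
No (odd cycle of length 3: 2 -> 1 -> 4 -> 2)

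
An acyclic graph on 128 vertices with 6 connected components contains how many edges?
122 (Each of the 6 component trees on V_i vertices has V_i - 1 edges; summing gives V - C = 128 - 6 = 122)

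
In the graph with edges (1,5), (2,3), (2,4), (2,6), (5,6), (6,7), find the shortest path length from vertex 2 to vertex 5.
2 (path: 2 -> 6 -> 5, 2 edges)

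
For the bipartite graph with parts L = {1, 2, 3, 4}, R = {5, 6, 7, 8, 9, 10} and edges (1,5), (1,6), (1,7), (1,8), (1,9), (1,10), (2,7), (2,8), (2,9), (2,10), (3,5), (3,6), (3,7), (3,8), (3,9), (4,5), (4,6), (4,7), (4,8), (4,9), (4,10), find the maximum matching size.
4 (matching: (1,10), (2,9), (3,8), (4,7); upper bound min(|L|,|R|) = min(4,6) = 4)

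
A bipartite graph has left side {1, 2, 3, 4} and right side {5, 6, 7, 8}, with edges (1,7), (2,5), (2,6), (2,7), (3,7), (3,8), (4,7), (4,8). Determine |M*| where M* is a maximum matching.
3 (matching: (1,7), (2,6), (3,8); upper bound min(|L|,|R|) = min(4,4) = 4)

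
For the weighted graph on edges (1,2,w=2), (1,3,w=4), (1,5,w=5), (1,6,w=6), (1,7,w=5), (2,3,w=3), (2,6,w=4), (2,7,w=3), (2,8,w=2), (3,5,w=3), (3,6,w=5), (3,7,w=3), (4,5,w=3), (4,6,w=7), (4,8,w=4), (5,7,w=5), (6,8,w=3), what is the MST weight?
19 (MST edges: (1,2,w=2), (2,3,w=3), (2,7,w=3), (2,8,w=2), (3,5,w=3), (4,5,w=3), (6,8,w=3); sum of weights 2 + 3 + 3 + 2 + 3 + 3 + 3 = 19)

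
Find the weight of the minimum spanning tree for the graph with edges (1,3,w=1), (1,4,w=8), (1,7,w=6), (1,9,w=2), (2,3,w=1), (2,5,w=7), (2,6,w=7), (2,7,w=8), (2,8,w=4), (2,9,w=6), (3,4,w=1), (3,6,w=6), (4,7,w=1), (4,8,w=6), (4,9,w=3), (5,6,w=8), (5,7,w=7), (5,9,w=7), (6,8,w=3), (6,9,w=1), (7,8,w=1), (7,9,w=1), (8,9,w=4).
14 (MST edges: (1,3,w=1), (2,3,w=1), (2,5,w=7), (3,4,w=1), (4,7,w=1), (6,9,w=1), (7,8,w=1), (7,9,w=1); sum of weights 1 + 1 + 7 + 1 + 1 + 1 + 1 + 1 = 14)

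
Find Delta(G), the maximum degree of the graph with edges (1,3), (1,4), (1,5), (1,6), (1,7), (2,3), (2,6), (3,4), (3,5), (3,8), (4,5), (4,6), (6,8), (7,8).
5 (attained at vertices 1, 3)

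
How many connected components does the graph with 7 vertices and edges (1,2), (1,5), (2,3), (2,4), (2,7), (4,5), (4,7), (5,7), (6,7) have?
1 (components: {1, 2, 3, 4, 5, 6, 7})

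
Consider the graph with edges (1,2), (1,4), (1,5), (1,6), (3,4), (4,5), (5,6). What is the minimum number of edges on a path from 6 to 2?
2 (path: 6 -> 1 -> 2, 2 edges)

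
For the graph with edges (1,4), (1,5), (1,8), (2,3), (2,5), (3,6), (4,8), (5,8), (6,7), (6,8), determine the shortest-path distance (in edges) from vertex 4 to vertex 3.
3 (path: 4 -> 8 -> 6 -> 3, 3 edges)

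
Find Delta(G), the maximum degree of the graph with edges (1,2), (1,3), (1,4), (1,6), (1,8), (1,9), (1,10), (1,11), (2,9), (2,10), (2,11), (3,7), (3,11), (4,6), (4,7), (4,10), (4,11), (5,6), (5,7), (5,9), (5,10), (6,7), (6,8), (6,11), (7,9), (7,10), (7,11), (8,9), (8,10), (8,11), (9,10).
8 (attained at vertex 1)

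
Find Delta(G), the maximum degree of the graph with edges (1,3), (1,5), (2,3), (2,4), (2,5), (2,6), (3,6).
4 (attained at vertex 2)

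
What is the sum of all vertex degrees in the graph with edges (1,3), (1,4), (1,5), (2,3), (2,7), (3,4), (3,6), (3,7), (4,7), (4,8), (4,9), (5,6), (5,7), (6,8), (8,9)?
30 (handshake: sum of degrees = 2|E| = 2 x 15 = 30)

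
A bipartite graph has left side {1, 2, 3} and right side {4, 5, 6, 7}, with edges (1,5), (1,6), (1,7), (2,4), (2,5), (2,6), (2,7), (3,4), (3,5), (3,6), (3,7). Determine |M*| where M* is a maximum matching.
3 (matching: (1,7), (2,6), (3,5); upper bound min(|L|,|R|) = min(3,4) = 3)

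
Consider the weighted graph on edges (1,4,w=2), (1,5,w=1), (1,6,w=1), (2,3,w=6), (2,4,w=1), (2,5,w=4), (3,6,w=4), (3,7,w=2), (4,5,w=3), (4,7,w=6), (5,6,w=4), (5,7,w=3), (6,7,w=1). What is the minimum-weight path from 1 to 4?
2 (path: 1 -> 4; weights 2 = 2)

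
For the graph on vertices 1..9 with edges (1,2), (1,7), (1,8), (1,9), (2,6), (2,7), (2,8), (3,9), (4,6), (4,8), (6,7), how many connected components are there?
2 (components: {1, 2, 3, 4, 6, 7, 8, 9}, {5})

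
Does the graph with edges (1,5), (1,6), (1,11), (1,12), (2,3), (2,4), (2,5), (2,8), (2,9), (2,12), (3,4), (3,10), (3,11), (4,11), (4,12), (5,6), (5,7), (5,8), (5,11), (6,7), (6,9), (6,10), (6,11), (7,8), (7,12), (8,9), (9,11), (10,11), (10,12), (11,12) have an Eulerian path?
Yes — and in fact it has an Eulerian circuit (the graph is connected and all 12 vertices have even degree)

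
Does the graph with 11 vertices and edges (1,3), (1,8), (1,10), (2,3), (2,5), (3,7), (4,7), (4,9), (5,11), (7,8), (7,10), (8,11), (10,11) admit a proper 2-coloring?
Yes. Partition: {1, 2, 6, 7, 9, 11}, {3, 4, 5, 8, 10}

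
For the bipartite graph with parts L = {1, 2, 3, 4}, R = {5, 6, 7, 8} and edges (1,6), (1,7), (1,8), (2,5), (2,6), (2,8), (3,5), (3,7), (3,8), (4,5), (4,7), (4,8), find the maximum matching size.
4 (matching: (1,8), (2,6), (3,7), (4,5); upper bound min(|L|,|R|) = min(4,4) = 4)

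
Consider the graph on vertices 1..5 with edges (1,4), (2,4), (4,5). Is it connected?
No, it has 2 components: {1, 2, 4, 5}, {3}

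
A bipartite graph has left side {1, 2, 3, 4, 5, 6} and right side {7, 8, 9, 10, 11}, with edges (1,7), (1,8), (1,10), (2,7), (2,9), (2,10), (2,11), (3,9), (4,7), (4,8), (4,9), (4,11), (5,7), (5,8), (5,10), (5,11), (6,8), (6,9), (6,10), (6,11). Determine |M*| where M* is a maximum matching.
5 (matching: (1,10), (2,11), (3,9), (4,8), (5,7); upper bound min(|L|,|R|) = min(6,5) = 5)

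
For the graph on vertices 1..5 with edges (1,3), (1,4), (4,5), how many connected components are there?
2 (components: {1, 3, 4, 5}, {2})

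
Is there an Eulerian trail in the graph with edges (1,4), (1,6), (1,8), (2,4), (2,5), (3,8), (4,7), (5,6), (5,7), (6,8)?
No (6 vertices have odd degree: {1, 3, 4, 5, 6, 8}; Eulerian path requires 0 or 2)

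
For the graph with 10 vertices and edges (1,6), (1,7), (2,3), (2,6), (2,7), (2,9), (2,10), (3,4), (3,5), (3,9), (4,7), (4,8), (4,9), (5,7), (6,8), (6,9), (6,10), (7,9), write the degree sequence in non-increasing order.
[5, 5, 5, 5, 4, 4, 2, 2, 2, 2] (degrees: deg(1)=2, deg(2)=5, deg(3)=4, deg(4)=4, deg(5)=2, deg(6)=5, deg(7)=5, deg(8)=2, deg(9)=5, deg(10)=2)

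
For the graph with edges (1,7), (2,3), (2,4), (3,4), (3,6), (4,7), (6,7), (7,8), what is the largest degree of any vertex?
4 (attained at vertex 7)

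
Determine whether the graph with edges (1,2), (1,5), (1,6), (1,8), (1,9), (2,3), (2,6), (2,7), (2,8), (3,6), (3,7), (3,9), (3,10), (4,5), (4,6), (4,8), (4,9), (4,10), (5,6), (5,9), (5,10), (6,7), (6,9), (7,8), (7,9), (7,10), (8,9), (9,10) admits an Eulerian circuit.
No (8 vertices have odd degree: {1, 2, 3, 4, 5, 6, 8, 10}; Eulerian circuit requires 0)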